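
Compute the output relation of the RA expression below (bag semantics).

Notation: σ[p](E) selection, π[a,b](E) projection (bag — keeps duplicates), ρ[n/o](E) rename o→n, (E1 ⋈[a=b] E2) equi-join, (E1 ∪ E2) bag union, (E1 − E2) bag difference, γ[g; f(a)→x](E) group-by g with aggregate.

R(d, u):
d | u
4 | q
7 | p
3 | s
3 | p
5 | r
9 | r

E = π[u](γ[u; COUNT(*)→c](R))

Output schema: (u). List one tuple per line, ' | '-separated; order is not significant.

Row counts bottom-up:
  R → 6
  γ[u; COUNT(*)→c](R) → 4
  π[u](γ[u; COUNT(*)→c](R)) → 4

== RESULT ==
u
p
q
r
s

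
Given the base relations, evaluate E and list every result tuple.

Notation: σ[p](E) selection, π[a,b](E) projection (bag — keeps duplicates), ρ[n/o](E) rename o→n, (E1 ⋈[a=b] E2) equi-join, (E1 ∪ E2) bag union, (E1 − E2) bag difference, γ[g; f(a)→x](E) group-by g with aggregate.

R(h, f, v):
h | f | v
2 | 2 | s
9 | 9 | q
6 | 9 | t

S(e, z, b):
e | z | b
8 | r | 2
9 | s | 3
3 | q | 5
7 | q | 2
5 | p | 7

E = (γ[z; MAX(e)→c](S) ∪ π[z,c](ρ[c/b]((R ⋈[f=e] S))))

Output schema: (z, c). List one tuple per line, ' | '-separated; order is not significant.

Per-node cardinality:
  S → 5
  γ[z; MAX(e)→c](S) → 4
  R → 3
  S → 5
  (R ⋈[f=e] S) → 2
  ρ[c/b]((R ⋈[f=e] S)) → 2
  π[z,c](ρ[c/b]((R ⋈[f=e] S))) → 2
  (γ[z; MAX(e)→c](S) ∪ π[z,c](ρ[c/b]((R ⋈[f=e] S)))) → 6

== RESULT ==
z | c
p | 5
q | 7
r | 8
s | 3
s | 3
s | 9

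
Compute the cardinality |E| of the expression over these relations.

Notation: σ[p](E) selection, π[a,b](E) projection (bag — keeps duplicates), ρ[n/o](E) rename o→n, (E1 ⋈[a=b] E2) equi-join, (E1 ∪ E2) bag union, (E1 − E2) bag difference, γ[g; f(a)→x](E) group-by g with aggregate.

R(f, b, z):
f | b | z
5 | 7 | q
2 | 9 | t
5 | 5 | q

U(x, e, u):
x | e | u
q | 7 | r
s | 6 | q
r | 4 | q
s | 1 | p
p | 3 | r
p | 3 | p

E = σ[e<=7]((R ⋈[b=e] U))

Stepwise |·|:
  R → 3
  U → 6
  (R ⋈[b=e] U) → 1
  σ[e<=7]((R ⋈[b=e] U)) → 1

|E| = 1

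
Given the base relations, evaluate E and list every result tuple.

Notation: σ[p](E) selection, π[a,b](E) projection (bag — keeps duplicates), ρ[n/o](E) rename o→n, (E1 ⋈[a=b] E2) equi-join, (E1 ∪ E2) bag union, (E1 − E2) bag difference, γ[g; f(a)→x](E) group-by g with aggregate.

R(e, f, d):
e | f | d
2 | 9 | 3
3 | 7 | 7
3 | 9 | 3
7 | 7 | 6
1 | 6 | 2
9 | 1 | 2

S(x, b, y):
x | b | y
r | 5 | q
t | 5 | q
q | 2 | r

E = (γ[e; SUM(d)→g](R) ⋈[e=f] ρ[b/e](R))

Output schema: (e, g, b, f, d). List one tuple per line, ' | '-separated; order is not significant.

Subexpression sizes:
  R → 6
  γ[e; SUM(d)→g](R) → 5
  R → 6
  ρ[b/e](R) → 6
  (γ[e; SUM(d)→g](R) ⋈[e=f] ρ[b/e](R)) → 5

== RESULT ==
e | g | b | f | d
1 | 2 | 9 | 1 | 2
7 | 6 | 3 | 7 | 7
7 | 6 | 7 | 7 | 6
9 | 2 | 2 | 9 | 3
9 | 2 | 3 | 9 | 3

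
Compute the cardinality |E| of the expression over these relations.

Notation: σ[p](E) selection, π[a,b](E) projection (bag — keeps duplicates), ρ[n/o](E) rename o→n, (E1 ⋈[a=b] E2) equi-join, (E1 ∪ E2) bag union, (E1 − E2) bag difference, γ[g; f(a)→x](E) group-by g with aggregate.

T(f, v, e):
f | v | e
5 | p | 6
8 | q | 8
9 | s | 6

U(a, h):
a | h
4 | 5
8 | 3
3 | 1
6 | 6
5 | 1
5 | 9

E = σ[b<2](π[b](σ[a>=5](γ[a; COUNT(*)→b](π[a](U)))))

Subexpression sizes:
  U → 6
  π[a](U) → 6
  γ[a; COUNT(*)→b](π[a](U)) → 5
  σ[a>=5](γ[a; COUNT(*)→b](π[a](U))) → 3
  π[b](σ[a>=5](γ[a; COUNT(*)→b](π[a](U)))) → 3
  σ[b<2](π[b](σ[a>=5](γ[a; COUNT(*)→b](π[a](U))))) → 2

|E| = 2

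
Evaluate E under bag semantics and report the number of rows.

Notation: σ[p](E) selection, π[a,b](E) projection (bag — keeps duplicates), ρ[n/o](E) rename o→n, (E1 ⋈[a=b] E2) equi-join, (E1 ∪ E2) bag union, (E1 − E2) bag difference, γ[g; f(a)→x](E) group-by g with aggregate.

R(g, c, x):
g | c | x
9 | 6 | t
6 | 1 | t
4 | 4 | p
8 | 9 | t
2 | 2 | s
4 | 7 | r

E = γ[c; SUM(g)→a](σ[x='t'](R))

Row counts bottom-up:
  R → 6
  σ[x='t'](R) → 3
  γ[c; SUM(g)→a](σ[x='t'](R)) → 3

|E| = 3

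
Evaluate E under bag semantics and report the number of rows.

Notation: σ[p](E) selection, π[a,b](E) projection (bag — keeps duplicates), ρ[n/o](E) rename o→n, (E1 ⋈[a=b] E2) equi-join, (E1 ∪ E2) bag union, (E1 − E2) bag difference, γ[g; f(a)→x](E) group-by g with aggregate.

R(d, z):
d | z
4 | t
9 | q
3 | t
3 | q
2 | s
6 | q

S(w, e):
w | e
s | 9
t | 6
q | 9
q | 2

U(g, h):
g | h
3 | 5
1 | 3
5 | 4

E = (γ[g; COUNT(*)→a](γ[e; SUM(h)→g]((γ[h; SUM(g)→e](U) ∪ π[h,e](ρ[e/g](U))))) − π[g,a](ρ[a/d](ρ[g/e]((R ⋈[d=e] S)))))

Subexpression sizes:
  U → 3
  γ[h; SUM(g)→e](U) → 3
  U → 3
  ρ[e/g](U) → 3
  π[h,e](ρ[e/g](U)) → 3
  (γ[h; SUM(g)→e](U) ∪ π[h,e](ρ[e/g](U))) → 6
  γ[e; SUM(h)→g]((γ[h; SUM(g)→e](U) ∪ π[h,e](ρ[e/g](U)))) → 3
  γ[g; COUNT(*)→a](γ[e; SUM(h)→g]((γ[h; SUM(g)→e](U) ∪ π[h,e](ρ[e/g](U))))) → 3
  R → 6
  S → 4
  (R ⋈[d=e] S) → 4
  ρ[g/e]((R ⋈[d=e] S)) → 4
  ρ[a/d](ρ[g/e]((R ⋈[d=e] S))) → 4
  π[g,a](ρ[a/d](ρ[g/e]((R ⋈[d=e] S)))) → 4
  (γ[g; COUNT(*)→a](γ[e; SUM(h)→g]((γ[h; SUM(g)→e](U) ∪ π[h,e](ρ[e/g](U))))) − π[g,a](ρ[a/d](ρ[g/e]((R ⋈[d=e] S))))) → 3

|E| = 3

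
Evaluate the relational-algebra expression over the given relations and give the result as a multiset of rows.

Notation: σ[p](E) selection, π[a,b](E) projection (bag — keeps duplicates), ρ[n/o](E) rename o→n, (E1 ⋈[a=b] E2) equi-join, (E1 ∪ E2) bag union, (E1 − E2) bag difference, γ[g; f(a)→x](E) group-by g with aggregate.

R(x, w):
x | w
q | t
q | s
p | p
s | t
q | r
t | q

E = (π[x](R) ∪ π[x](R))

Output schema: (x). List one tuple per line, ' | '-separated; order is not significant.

Row counts bottom-up:
  R → 6
  π[x](R) → 6
  R → 6
  π[x](R) → 6
  (π[x](R) ∪ π[x](R)) → 12

== RESULT ==
x
p
p
q
q
q
q
q
q
s
s
t
t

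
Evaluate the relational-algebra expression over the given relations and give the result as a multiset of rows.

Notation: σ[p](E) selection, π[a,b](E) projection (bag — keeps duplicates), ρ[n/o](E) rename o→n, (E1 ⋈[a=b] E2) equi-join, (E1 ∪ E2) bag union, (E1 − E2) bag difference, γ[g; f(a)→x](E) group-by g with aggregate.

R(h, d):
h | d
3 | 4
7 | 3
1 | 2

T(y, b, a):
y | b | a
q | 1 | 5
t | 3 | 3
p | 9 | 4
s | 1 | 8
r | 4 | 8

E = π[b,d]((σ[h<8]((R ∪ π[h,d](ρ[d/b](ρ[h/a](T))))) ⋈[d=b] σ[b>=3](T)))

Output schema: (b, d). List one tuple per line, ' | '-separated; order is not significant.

Per-node cardinality:
  R → 3
  T → 5
  ρ[h/a](T) → 5
  ρ[d/b](ρ[h/a](T)) → 5
  π[h,d](ρ[d/b](ρ[h/a](T))) → 5
  (R ∪ π[h,d](ρ[d/b](ρ[h/a](T)))) → 8
  σ[h<8]((R ∪ π[h,d](ρ[d/b](ρ[h/a](T))))) → 6
  T → 5
  σ[b>=3](T) → 3
  (σ[h<8]((R ∪ π[h,d](ρ[d/b](ρ[h/a](T))))) ⋈[d=b] σ[b>=3](T)) → 4
  π[b,d]((σ[h<8]((R ∪ π[h,d](ρ[d/b](ρ[h/a](T))))) ⋈[d=b] σ[b>=3](T))) → 4

== RESULT ==
b | d
3 | 3
3 | 3
4 | 4
9 | 9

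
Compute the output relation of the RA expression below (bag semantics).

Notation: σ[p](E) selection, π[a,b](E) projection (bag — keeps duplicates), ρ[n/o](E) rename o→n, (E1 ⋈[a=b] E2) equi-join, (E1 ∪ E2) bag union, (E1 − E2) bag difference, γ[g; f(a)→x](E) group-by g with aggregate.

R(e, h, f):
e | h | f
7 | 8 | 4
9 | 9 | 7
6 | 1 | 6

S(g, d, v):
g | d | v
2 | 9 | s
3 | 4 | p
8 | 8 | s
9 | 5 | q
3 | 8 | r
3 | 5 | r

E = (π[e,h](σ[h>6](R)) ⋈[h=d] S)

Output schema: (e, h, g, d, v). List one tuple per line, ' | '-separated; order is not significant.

Subexpression sizes:
  R → 3
  σ[h>6](R) → 2
  π[e,h](σ[h>6](R)) → 2
  S → 6
  (π[e,h](σ[h>6](R)) ⋈[h=d] S) → 3

== RESULT ==
e | h | g | d | v
7 | 8 | 3 | 8 | r
7 | 8 | 8 | 8 | s
9 | 9 | 2 | 9 | s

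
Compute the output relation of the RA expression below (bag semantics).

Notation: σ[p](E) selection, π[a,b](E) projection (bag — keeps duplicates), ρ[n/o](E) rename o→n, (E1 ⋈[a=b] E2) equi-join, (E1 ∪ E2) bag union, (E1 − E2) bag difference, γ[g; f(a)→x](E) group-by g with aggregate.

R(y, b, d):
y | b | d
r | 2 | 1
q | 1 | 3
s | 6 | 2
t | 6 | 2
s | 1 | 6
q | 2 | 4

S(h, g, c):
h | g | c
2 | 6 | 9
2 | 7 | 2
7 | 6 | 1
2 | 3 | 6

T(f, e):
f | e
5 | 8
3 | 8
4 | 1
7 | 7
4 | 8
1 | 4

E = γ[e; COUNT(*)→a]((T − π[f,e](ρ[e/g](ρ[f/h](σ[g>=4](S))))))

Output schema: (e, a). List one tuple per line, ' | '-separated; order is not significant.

Per-node cardinality:
  T → 6
  S → 4
  σ[g>=4](S) → 3
  ρ[f/h](σ[g>=4](S)) → 3
  ρ[e/g](ρ[f/h](σ[g>=4](S))) → 3
  π[f,e](ρ[e/g](ρ[f/h](σ[g>=4](S)))) → 3
  (T − π[f,e](ρ[e/g](ρ[f/h](σ[g>=4](S))))) → 6
  γ[e; COUNT(*)→a]((T − π[f,e](ρ[e/g](ρ[f/h](σ[g>=4](S)))))) → 4

== RESULT ==
e | a
1 | 1
4 | 1
7 | 1
8 | 3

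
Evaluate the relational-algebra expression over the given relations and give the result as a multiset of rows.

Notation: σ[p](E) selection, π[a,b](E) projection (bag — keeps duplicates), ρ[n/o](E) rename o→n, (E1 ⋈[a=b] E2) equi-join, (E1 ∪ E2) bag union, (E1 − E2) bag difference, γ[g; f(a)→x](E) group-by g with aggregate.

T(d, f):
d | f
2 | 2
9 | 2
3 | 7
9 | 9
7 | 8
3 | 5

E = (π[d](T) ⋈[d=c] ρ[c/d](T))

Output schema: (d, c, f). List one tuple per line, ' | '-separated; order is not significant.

Subexpression sizes:
  T → 6
  π[d](T) → 6
  T → 6
  ρ[c/d](T) → 6
  (π[d](T) ⋈[d=c] ρ[c/d](T)) → 10

== RESULT ==
d | c | f
2 | 2 | 2
3 | 3 | 5
3 | 3 | 5
3 | 3 | 7
3 | 3 | 7
7 | 7 | 8
9 | 9 | 2
9 | 9 | 2
9 | 9 | 9
9 | 9 | 9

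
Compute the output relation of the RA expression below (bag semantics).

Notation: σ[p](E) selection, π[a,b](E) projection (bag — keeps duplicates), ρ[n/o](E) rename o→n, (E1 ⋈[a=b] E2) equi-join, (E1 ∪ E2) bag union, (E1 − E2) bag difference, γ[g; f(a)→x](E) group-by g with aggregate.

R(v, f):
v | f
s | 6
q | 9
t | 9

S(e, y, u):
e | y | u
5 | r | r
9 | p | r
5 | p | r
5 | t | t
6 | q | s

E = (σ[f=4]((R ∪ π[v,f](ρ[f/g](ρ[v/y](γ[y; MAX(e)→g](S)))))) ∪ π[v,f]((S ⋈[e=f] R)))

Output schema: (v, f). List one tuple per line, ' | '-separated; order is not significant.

Row counts bottom-up:
  R → 3
  S → 5
  γ[y; MAX(e)→g](S) → 4
  ρ[v/y](γ[y; MAX(e)→g](S)) → 4
  ρ[f/g](ρ[v/y](γ[y; MAX(e)→g](S))) → 4
  π[v,f](ρ[f/g](ρ[v/y](γ[y; MAX(e)→g](S)))) → 4
  (R ∪ π[v,f](ρ[f/g](ρ[v/y](γ[y; MAX(e)→g](S))))) → 7
  σ[f=4]((R ∪ π[v,f](ρ[f/g](ρ[v/y](γ[y; MAX(e)→g](S)))))) → 0
  S → 5
  R → 3
  (S ⋈[e=f] R) → 3
  π[v,f]((S ⋈[e=f] R)) → 3
  (σ[f=4]((R ∪ π[v,f](ρ[f/g](ρ[v/y](γ[y; MAX(e)→g](S)))))) ∪ π[v,f]((S ⋈[e=f] R))) → 3

== RESULT ==
v | f
q | 9
s | 6
t | 9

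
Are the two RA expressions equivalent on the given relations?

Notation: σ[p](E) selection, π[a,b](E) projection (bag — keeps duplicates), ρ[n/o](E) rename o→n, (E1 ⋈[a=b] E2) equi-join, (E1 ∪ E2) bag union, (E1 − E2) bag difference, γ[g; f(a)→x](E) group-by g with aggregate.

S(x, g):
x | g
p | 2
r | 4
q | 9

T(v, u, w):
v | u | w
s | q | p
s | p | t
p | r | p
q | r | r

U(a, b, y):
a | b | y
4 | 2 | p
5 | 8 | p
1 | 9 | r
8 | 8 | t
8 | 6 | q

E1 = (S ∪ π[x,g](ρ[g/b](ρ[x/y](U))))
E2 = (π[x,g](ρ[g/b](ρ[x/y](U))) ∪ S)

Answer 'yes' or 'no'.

E1 row counts bottom-up:
  S → 3
  U → 5
  ρ[x/y](U) → 5
  ρ[g/b](ρ[x/y](U)) → 5
  π[x,g](ρ[g/b](ρ[x/y](U))) → 5
  (S ∪ π[x,g](ρ[g/b](ρ[x/y](U)))) → 8
E2 row counts bottom-up:
  U → 5
  ρ[x/y](U) → 5
  ρ[g/b](ρ[x/y](U)) → 5
  π[x,g](ρ[g/b](ρ[x/y](U))) → 5
  S → 3
  (π[x,g](ρ[g/b](ρ[x/y](U))) ∪ S) → 8

E1 and E2 produce the same multiset:
x | g
p | 2
p | 2
p | 8
q | 6
q | 9
r | 4
r | 9
t | 8

yes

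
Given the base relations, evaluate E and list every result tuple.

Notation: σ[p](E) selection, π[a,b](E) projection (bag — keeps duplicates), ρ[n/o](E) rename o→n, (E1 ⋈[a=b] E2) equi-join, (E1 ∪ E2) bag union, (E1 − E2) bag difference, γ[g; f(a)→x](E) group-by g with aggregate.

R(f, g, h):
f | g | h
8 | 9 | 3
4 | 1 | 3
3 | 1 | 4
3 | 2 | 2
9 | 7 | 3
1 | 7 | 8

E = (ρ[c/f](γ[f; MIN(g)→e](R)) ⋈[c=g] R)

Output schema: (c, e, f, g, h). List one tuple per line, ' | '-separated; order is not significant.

Row counts bottom-up:
  R → 6
  γ[f; MIN(g)→e](R) → 5
  ρ[c/f](γ[f; MIN(g)→e](R)) → 5
  R → 6
  (ρ[c/f](γ[f; MIN(g)→e](R)) ⋈[c=g] R) → 3

== RESULT ==
c | e | f | g | h
1 | 7 | 3 | 1 | 4
1 | 7 | 4 | 1 | 3
9 | 7 | 8 | 9 | 3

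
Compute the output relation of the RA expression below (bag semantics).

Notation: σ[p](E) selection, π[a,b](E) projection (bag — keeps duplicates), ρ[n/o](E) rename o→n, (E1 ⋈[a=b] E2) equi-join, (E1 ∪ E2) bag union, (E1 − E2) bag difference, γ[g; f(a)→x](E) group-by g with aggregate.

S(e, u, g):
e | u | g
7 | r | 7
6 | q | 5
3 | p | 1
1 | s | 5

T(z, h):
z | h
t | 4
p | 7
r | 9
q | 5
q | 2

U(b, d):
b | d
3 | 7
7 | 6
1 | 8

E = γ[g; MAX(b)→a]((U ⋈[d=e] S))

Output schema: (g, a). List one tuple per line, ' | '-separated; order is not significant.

Row counts bottom-up:
  U → 3
  S → 4
  (U ⋈[d=e] S) → 2
  γ[g; MAX(b)→a]((U ⋈[d=e] S)) → 2

== RESULT ==
g | a
5 | 7
7 | 3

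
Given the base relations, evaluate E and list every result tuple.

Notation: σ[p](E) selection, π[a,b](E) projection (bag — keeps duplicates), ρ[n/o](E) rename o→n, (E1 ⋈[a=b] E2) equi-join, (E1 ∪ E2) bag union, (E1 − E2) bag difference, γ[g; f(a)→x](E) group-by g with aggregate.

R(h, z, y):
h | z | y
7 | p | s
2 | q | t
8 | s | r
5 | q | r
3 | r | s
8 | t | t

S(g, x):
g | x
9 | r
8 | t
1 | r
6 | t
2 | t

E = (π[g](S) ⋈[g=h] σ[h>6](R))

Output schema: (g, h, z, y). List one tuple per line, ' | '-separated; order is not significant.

Stepwise |·|:
  S → 5
  π[g](S) → 5
  R → 6
  σ[h>6](R) → 3
  (π[g](S) ⋈[g=h] σ[h>6](R)) → 2

== RESULT ==
g | h | z | y
8 | 8 | s | r
8 | 8 | t | t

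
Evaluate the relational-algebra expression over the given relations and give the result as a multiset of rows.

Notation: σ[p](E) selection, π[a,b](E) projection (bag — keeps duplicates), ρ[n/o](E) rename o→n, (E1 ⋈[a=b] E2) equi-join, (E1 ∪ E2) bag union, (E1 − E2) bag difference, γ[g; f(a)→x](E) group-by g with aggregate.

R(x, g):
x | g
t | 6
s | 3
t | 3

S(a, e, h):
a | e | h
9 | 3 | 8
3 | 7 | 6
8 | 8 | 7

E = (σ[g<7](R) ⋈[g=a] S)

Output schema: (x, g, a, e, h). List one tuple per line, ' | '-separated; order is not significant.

Stepwise |·|:
  R → 3
  σ[g<7](R) → 3
  S → 3
  (σ[g<7](R) ⋈[g=a] S) → 2

== RESULT ==
x | g | a | e | h
s | 3 | 3 | 7 | 6
t | 3 | 3 | 7 | 6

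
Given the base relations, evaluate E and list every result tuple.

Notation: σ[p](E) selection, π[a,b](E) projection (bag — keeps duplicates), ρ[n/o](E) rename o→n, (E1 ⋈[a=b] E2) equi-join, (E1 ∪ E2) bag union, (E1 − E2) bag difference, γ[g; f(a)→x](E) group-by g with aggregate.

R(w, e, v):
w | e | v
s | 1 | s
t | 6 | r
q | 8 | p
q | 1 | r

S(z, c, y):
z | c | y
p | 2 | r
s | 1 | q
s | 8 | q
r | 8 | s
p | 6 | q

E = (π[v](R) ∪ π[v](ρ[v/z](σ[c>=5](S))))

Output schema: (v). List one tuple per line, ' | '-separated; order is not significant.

Per-node cardinality:
  R → 4
  π[v](R) → 4
  S → 5
  σ[c>=5](S) → 3
  ρ[v/z](σ[c>=5](S)) → 3
  π[v](ρ[v/z](σ[c>=5](S))) → 3
  (π[v](R) ∪ π[v](ρ[v/z](σ[c>=5](S)))) → 7

== RESULT ==
v
p
p
r
r
r
s
s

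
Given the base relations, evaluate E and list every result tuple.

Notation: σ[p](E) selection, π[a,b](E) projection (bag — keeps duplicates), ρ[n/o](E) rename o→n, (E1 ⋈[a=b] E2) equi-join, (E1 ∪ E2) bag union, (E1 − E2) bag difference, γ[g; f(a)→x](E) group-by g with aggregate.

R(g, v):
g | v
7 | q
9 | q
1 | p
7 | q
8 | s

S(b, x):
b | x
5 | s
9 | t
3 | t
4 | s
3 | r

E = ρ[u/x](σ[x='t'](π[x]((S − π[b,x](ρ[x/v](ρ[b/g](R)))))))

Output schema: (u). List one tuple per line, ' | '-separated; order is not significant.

Row counts bottom-up:
  S → 5
  R → 5
  ρ[b/g](R) → 5
  ρ[x/v](ρ[b/g](R)) → 5
  π[b,x](ρ[x/v](ρ[b/g](R))) → 5
  (S − π[b,x](ρ[x/v](ρ[b/g](R)))) → 5
  π[x]((S − π[b,x](ρ[x/v](ρ[b/g](R))))) → 5
  σ[x='t'](π[x]((S − π[b,x](ρ[x/v](ρ[b/g](R)))))) → 2
  ρ[u/x](σ[x='t'](π[x]((S − π[b,x](ρ[x/v](ρ[b/g](R))))))) → 2

== RESULT ==
u
t
t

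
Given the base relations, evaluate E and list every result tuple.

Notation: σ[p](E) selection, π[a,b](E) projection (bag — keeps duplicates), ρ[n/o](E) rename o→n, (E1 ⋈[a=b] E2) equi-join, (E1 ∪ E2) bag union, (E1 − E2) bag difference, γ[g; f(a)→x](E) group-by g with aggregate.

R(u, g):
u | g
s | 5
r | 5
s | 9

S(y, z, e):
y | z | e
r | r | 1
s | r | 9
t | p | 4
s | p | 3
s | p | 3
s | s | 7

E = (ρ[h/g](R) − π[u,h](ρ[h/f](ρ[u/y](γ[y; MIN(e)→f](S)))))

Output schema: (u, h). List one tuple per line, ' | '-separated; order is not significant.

Per-node cardinality:
  R → 3
  ρ[h/g](R) → 3
  S → 6
  γ[y; MIN(e)→f](S) → 3
  ρ[u/y](γ[y; MIN(e)→f](S)) → 3
  ρ[h/f](ρ[u/y](γ[y; MIN(e)→f](S))) → 3
  π[u,h](ρ[h/f](ρ[u/y](γ[y; MIN(e)→f](S)))) → 3
  (ρ[h/g](R) − π[u,h](ρ[h/f](ρ[u/y](γ[y; MIN(e)→f](S))))) → 3

== RESULT ==
u | h
r | 5
s | 5
s | 9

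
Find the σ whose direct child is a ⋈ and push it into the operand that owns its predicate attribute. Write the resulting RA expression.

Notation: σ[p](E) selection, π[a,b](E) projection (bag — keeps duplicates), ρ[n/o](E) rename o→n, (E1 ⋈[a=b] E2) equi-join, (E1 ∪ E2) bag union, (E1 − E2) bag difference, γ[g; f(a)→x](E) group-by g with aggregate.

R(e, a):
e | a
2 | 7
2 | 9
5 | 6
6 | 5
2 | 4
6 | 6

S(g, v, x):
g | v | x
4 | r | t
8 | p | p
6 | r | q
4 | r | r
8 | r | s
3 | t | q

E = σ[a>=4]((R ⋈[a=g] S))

σ filters on a, owned by the left side.
E' = (σ[a>=4](R) ⋈[a=g] S)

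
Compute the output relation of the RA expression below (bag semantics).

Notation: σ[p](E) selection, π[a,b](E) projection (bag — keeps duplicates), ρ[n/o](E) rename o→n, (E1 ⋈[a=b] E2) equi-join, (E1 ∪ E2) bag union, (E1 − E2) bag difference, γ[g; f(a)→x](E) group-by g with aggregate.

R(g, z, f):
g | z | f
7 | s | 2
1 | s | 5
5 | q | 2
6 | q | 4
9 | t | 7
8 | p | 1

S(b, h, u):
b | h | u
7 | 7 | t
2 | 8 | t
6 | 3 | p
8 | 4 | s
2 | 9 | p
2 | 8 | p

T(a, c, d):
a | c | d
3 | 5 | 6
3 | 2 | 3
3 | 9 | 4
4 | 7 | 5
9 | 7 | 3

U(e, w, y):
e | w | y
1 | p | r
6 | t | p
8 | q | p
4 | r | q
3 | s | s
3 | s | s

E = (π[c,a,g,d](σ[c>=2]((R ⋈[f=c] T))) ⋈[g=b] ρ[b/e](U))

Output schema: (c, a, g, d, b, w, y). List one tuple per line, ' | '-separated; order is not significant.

Subexpression sizes:
  R → 6
  T → 5
  (R ⋈[f=c] T) → 5
  σ[c>=2]((R ⋈[f=c] T)) → 5
  π[c,a,g,d](σ[c>=2]((R ⋈[f=c] T))) → 5
  U → 6
  ρ[b/e](U) → 6
  (π[c,a,g,d](σ[c>=2]((R ⋈[f=c] T))) ⋈[g=b] ρ[b/e](U)) → 1

== RESULT ==
c | a | g | d | b | w | y
5 | 3 | 1 | 6 | 1 | p | r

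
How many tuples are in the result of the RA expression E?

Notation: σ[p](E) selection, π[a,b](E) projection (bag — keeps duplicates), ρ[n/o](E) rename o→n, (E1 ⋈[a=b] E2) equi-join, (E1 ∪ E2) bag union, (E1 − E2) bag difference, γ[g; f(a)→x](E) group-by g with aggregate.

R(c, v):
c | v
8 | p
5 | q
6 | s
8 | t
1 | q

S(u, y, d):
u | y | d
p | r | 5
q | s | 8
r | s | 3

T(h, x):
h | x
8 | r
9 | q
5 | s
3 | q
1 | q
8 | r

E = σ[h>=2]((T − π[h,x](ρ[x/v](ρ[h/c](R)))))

Per-node cardinality:
  T → 6
  R → 5
  ρ[h/c](R) → 5
  ρ[x/v](ρ[h/c](R)) → 5
  π[h,x](ρ[x/v](ρ[h/c](R))) → 5
  (T − π[h,x](ρ[x/v](ρ[h/c](R)))) → 5
  σ[h>=2]((T − π[h,x](ρ[x/v](ρ[h/c](R))))) → 5

|E| = 5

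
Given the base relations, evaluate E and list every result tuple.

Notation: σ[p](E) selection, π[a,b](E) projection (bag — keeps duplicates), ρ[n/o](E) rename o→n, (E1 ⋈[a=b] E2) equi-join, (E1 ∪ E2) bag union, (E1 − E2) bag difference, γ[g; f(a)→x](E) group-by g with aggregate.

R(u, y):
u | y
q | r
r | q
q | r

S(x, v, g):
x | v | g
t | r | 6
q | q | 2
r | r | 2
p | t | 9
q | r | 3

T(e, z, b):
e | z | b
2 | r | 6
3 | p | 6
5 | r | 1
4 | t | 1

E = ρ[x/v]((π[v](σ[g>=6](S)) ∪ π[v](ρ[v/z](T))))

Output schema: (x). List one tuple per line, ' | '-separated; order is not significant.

Subexpression sizes:
  S → 5
  σ[g>=6](S) → 2
  π[v](σ[g>=6](S)) → 2
  T → 4
  ρ[v/z](T) → 4
  π[v](ρ[v/z](T)) → 4
  (π[v](σ[g>=6](S)) ∪ π[v](ρ[v/z](T))) → 6
  ρ[x/v]((π[v](σ[g>=6](S)) ∪ π[v](ρ[v/z](T)))) → 6

== RESULT ==
x
p
r
r
r
t
t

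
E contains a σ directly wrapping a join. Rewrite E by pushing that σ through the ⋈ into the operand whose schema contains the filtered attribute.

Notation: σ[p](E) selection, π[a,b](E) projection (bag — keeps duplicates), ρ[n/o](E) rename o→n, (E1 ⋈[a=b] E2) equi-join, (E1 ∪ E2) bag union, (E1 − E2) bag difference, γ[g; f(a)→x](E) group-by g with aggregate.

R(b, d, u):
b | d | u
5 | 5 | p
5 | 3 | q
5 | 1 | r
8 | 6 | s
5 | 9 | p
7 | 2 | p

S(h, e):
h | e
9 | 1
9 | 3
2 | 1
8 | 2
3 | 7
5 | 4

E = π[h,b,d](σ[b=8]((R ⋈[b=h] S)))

σ filters on b, owned by the left side.
E' = π[h,b,d]((σ[b=8](R) ⋈[b=h] S))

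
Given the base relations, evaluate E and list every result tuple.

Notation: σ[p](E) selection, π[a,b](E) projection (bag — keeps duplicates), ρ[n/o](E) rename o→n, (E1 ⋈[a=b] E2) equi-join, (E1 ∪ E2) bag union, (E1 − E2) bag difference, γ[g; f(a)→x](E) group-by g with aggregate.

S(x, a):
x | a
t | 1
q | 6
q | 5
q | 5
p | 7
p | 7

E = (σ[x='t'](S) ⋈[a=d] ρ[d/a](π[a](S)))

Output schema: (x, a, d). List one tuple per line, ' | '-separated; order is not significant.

Stepwise |·|:
  S → 6
  σ[x='t'](S) → 1
  S → 6
  π[a](S) → 6
  ρ[d/a](π[a](S)) → 6
  (σ[x='t'](S) ⋈[a=d] ρ[d/a](π[a](S))) → 1

== RESULT ==
x | a | d
t | 1 | 1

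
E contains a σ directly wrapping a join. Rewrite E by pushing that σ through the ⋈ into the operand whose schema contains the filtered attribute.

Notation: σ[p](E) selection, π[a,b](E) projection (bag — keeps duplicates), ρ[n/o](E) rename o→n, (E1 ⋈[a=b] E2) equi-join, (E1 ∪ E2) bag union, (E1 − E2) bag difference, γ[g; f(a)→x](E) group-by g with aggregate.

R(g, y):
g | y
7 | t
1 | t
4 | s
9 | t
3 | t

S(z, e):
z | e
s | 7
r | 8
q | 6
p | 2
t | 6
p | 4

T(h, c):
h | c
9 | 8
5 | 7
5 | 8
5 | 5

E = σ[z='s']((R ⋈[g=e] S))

σ filters on z, owned by the right side.
E' = (R ⋈[g=e] σ[z='s'](S))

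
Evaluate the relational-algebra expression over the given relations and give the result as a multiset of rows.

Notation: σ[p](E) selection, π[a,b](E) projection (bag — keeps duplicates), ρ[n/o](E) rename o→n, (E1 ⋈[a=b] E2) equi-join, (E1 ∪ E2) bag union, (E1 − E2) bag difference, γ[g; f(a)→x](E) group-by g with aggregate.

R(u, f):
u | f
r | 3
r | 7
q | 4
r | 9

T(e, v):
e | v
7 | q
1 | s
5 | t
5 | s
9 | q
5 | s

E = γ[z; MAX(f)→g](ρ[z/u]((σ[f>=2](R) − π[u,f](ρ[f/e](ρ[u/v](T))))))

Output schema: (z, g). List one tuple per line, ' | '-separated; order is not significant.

Row counts bottom-up:
  R → 4
  σ[f>=2](R) → 4
  T → 6
  ρ[u/v](T) → 6
  ρ[f/e](ρ[u/v](T)) → 6
  π[u,f](ρ[f/e](ρ[u/v](T))) → 6
  (σ[f>=2](R) − π[u,f](ρ[f/e](ρ[u/v](T)))) → 4
  ρ[z/u]((σ[f>=2](R) − π[u,f](ρ[f/e](ρ[u/v](T))))) → 4
  γ[z; MAX(f)→g](ρ[z/u]((σ[f>=2](R) − π[u,f](ρ[f/e](ρ[u/v](T)))))) → 2

== RESULT ==
z | g
q | 4
r | 9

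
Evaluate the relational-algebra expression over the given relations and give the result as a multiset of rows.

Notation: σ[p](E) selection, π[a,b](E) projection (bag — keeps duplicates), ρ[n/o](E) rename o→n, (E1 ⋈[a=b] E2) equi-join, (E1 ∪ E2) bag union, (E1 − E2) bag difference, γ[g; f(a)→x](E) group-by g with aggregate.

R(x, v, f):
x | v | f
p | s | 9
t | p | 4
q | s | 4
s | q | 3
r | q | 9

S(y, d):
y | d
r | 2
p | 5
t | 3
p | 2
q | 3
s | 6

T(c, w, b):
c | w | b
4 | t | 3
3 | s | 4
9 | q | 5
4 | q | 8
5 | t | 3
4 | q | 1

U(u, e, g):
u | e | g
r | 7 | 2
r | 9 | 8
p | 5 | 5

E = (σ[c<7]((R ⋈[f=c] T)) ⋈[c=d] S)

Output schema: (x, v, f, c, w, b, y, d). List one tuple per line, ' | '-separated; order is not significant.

Stepwise |·|:
  R → 5
  T → 6
  (R ⋈[f=c] T) → 9
  σ[c<7]((R ⋈[f=c] T)) → 7
  S → 6
  (σ[c<7]((R ⋈[f=c] T)) ⋈[c=d] S) → 2

== RESULT ==
x | v | f | c | w | b | y | d
s | q | 3 | 3 | s | 4 | q | 3
s | q | 3 | 3 | s | 4 | t | 3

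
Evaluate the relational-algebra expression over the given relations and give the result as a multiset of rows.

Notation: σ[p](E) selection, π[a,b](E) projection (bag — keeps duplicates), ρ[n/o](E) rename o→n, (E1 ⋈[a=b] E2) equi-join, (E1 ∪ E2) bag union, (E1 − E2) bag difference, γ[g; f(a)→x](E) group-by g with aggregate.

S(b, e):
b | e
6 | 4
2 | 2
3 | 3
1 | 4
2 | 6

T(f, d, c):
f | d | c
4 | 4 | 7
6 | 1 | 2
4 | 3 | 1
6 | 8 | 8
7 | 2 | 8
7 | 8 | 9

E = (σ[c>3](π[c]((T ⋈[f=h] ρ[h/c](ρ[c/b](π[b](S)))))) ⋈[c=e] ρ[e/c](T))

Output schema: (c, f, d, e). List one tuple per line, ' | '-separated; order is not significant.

Stepwise |·|:
  T → 6
  S → 5
  π[b](S) → 5
  ρ[c/b](π[b](S)) → 5
  ρ[h/c](ρ[c/b](π[b](S))) → 5
  (T ⋈[f=h] ρ[h/c](ρ[c/b](π[b](S)))) → 2
  π[c]((T ⋈[f=h] ρ[h/c](ρ[c/b](π[b](S))))) → 2
  σ[c>3](π[c]((T ⋈[f=h] ρ[h/c](ρ[c/b](π[b](S)))))) → 1
  T → 6
  ρ[e/c](T) → 6
  (σ[c>3](π[c]((T ⋈[f=h] ρ[h/c](ρ[c/b](π[b](S)))))) ⋈[c=e] ρ[e/c](T)) → 2

== RESULT ==
c | f | d | e
8 | 6 | 8 | 8
8 | 7 | 2 | 8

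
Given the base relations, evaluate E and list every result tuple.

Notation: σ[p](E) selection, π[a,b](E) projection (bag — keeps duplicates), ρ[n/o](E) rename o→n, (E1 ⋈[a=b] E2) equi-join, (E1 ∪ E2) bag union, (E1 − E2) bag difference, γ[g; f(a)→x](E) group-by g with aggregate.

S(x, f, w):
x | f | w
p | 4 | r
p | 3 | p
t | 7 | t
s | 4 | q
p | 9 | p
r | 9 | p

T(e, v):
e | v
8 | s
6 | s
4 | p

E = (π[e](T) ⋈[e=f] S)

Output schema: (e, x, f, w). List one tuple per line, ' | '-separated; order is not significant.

Per-node cardinality:
  T → 3
  π[e](T) → 3
  S → 6
  (π[e](T) ⋈[e=f] S) → 2

== RESULT ==
e | x | f | w
4 | p | 4 | r
4 | s | 4 | q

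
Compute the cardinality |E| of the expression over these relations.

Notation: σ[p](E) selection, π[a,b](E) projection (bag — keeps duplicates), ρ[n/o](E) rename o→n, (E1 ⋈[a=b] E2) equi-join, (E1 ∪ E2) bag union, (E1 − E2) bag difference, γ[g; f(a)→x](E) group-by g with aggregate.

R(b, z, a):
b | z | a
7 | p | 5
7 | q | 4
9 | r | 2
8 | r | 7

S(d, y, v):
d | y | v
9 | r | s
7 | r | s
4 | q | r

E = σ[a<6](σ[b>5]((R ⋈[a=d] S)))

Row counts bottom-up:
  R → 4
  S → 3
  (R ⋈[a=d] S) → 2
  σ[b>5]((R ⋈[a=d] S)) → 2
  σ[a<6](σ[b>5]((R ⋈[a=d] S))) → 1

|E| = 1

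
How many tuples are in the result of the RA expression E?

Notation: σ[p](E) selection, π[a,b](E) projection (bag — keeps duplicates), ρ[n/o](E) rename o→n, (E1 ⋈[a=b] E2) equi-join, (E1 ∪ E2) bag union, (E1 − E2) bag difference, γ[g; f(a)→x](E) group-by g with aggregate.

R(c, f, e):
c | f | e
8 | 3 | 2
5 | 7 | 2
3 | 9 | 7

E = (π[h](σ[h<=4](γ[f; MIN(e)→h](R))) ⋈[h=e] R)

Per-node cardinality:
  R → 3
  γ[f; MIN(e)→h](R) → 3
  σ[h<=4](γ[f; MIN(e)→h](R)) → 2
  π[h](σ[h<=4](γ[f; MIN(e)→h](R))) → 2
  R → 3
  (π[h](σ[h<=4](γ[f; MIN(e)→h](R))) ⋈[h=e] R) → 4

|E| = 4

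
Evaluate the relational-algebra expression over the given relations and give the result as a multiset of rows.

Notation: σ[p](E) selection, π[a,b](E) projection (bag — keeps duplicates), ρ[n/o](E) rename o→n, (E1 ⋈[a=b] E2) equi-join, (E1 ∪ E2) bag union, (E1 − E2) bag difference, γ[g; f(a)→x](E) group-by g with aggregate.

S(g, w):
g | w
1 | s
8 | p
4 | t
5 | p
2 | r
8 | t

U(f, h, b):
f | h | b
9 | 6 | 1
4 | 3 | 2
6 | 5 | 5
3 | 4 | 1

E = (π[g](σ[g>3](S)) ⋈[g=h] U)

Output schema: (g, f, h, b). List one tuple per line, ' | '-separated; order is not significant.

Per-node cardinality:
  S → 6
  σ[g>3](S) → 4
  π[g](σ[g>3](S)) → 4
  U → 4
  (π[g](σ[g>3](S)) ⋈[g=h] U) → 2

== RESULT ==
g | f | h | b
4 | 3 | 4 | 1
5 | 6 | 5 | 5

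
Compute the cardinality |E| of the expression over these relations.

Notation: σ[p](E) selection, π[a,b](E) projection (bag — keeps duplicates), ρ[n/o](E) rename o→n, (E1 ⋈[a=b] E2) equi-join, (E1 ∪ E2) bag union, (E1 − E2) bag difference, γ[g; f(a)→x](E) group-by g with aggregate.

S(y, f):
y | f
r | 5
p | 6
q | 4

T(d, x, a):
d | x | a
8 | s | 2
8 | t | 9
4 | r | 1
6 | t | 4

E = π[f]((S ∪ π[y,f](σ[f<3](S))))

Subexpression sizes:
  S → 3
  S → 3
  σ[f<3](S) → 0
  π[y,f](σ[f<3](S)) → 0
  (S ∪ π[y,f](σ[f<3](S))) → 3
  π[f]((S ∪ π[y,f](σ[f<3](S)))) → 3

|E| = 3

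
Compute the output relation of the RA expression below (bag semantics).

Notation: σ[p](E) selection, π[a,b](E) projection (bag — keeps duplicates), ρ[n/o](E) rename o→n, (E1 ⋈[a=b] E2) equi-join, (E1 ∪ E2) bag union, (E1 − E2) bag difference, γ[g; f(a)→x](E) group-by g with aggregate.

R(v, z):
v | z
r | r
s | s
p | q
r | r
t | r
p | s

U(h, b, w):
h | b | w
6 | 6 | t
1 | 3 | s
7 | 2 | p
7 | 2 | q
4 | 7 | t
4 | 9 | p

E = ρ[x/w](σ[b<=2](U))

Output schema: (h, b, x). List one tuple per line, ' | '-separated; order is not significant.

Per-node cardinality:
  U → 6
  σ[b<=2](U) → 2
  ρ[x/w](σ[b<=2](U)) → 2

== RESULT ==
h | b | x
7 | 2 | p
7 | 2 | q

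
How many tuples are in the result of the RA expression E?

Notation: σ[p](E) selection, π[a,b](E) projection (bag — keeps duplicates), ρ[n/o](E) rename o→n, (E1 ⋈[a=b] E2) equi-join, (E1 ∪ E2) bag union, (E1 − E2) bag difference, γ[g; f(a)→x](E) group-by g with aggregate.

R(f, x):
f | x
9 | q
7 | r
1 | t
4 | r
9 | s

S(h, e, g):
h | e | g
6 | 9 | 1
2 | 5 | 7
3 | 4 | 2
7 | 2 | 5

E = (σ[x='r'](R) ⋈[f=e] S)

Per-node cardinality:
  R → 5
  σ[x='r'](R) → 2
  S → 4
  (σ[x='r'](R) ⋈[f=e] S) → 1

|E| = 1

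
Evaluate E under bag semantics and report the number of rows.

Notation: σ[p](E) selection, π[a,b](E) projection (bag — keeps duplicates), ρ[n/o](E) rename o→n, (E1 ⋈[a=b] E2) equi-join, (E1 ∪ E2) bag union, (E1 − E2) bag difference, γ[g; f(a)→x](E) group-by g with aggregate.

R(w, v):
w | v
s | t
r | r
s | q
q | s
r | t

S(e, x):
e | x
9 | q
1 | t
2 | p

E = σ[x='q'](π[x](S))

Subexpression sizes:
  S → 3
  π[x](S) → 3
  σ[x='q'](π[x](S)) → 1

|E| = 1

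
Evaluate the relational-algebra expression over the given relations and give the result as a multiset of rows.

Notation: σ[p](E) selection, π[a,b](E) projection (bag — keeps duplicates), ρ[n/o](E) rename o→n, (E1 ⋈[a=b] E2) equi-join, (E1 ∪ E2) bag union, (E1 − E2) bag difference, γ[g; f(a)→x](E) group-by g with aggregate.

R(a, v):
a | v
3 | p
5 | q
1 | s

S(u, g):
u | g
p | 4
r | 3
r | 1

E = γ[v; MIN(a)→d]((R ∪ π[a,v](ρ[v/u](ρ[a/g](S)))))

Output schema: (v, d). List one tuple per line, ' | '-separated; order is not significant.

Subexpression sizes:
  R → 3
  S → 3
  ρ[a/g](S) → 3
  ρ[v/u](ρ[a/g](S)) → 3
  π[a,v](ρ[v/u](ρ[a/g](S))) → 3
  (R ∪ π[a,v](ρ[v/u](ρ[a/g](S)))) → 6
  γ[v; MIN(a)→d]((R ∪ π[a,v](ρ[v/u](ρ[a/g](S))))) → 4

== RESULT ==
v | d
p | 3
q | 5
r | 1
s | 1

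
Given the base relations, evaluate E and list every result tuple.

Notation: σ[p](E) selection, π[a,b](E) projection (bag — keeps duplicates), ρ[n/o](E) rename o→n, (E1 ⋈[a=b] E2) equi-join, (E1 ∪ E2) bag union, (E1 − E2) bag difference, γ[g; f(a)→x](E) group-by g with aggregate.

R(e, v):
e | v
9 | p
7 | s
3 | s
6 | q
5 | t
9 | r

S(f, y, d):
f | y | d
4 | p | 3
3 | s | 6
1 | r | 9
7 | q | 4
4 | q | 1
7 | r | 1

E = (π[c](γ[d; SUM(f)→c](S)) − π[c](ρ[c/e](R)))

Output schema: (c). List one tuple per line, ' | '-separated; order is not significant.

Row counts bottom-up:
  S → 6
  γ[d; SUM(f)→c](S) → 5
  π[c](γ[d; SUM(f)→c](S)) → 5
  R → 6
  ρ[c/e](R) → 6
  π[c](ρ[c/e](R)) → 6
  (π[c](γ[d; SUM(f)→c](S)) − π[c](ρ[c/e](R))) → 3

== RESULT ==
c
1
4
11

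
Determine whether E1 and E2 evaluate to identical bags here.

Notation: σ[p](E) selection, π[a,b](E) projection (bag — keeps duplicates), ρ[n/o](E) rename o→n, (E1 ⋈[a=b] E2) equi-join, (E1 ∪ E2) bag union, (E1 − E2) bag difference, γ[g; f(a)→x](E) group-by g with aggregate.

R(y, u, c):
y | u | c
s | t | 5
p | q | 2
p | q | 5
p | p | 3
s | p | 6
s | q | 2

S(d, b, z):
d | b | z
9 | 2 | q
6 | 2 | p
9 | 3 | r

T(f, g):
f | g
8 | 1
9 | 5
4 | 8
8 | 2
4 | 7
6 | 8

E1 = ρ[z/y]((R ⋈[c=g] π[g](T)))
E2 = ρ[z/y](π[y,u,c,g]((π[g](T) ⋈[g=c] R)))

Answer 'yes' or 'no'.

E1 per-node cardinality:
  R → 6
  T → 6
  π[g](T) → 6
  (R ⋈[c=g] π[g](T)) → 4
  ρ[z/y]((R ⋈[c=g] π[g](T))) → 4
E2 per-node cardinality:
  T → 6
  π[g](T) → 6
  R → 6
  (π[g](T) ⋈[g=c] R) → 4
  π[y,u,c,g]((π[g](T) ⋈[g=c] R)) → 4
  ρ[z/y](π[y,u,c,g]((π[g](T) ⋈[g=c] R))) → 4

E1 and E2 produce the same multiset:
z | u | c | g
p | q | 2 | 2
p | q | 5 | 5
s | q | 2 | 2
s | t | 5 | 5

yes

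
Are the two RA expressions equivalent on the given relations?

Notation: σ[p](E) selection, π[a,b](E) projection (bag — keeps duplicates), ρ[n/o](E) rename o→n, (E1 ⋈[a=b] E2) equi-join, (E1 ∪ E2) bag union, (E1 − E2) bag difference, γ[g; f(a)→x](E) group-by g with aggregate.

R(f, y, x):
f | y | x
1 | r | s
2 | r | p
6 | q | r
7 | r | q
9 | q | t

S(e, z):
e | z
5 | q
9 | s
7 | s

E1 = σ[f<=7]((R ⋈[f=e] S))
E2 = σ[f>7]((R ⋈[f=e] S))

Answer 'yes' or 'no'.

E1 stepwise |·|:
  R → 5
  S → 3
  (R ⋈[f=e] S) → 2
  σ[f<=7]((R ⋈[f=e] S)) → 1
E2 stepwise |·|:
  R → 5
  S → 3
  (R ⋈[f=e] S) → 2
  σ[f>7]((R ⋈[f=e] S)) → 1

E1 result:
f | y | x | e | z
7 | r | q | 7 | s
E2 result:
f | y | x | e | z
9 | q | t | 9 | s
Witness: (7, 'r', 'q', 7, 's') appears 1× in E1 but 0× in E2.

no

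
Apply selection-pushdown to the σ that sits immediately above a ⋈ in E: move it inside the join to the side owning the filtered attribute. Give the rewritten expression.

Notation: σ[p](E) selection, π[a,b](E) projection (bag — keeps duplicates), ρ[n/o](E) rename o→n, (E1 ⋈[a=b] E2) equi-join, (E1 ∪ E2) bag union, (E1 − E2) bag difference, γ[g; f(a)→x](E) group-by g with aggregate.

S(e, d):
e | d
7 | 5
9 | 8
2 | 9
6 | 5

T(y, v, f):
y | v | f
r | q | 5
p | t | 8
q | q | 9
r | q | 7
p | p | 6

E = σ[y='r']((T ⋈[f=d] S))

σ filters on y, owned by the left side.
E' = (σ[y='r'](T) ⋈[f=d] S)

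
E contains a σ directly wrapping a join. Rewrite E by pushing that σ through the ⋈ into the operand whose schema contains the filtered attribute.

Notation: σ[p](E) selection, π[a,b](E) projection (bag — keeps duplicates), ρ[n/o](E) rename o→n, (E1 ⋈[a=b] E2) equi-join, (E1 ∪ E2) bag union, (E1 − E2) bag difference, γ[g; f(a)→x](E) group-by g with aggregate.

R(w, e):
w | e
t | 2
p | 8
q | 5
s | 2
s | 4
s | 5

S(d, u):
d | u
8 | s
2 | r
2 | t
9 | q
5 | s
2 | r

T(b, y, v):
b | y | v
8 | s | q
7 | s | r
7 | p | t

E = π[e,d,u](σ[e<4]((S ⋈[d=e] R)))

σ filters on e, owned by the right side.
E' = π[e,d,u]((S ⋈[d=e] σ[e<4](R)))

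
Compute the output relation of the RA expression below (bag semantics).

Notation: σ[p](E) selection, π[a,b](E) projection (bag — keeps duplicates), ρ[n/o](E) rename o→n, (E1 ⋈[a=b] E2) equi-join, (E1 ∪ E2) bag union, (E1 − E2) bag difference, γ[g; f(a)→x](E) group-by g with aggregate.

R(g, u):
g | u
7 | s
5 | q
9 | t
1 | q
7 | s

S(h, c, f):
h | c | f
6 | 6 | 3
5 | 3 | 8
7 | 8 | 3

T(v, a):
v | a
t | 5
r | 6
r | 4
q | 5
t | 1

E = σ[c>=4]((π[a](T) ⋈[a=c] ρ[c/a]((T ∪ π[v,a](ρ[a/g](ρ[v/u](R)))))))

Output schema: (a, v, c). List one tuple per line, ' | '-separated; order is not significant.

Per-node cardinality:
  T → 5
  π[a](T) → 5
  T → 5
  R → 5
  ρ[v/u](R) → 5
  ρ[a/g](ρ[v/u](R)) → 5
  π[v,a](ρ[a/g](ρ[v/u](R))) → 5
  (T ∪ π[v,a](ρ[a/g](ρ[v/u](R)))) → 10
  ρ[c/a]((T ∪ π[v,a](ρ[a/g](ρ[v/u](R))))) → 10
  (π[a](T) ⋈[a=c] ρ[c/a]((T ∪ π[v,a](ρ[a/g](ρ[v/u](R)))))) → 10
  σ[c>=4]((π[a](T) ⋈[a=c] ρ[c/a]((T ∪ π[v,a](ρ[a/g](ρ[v/u](R))))))) → 8

== RESULT ==
a | v | c
4 | r | 4
5 | q | 5
5 | q | 5
5 | q | 5
5 | q | 5
5 | t | 5
5 | t | 5
6 | r | 6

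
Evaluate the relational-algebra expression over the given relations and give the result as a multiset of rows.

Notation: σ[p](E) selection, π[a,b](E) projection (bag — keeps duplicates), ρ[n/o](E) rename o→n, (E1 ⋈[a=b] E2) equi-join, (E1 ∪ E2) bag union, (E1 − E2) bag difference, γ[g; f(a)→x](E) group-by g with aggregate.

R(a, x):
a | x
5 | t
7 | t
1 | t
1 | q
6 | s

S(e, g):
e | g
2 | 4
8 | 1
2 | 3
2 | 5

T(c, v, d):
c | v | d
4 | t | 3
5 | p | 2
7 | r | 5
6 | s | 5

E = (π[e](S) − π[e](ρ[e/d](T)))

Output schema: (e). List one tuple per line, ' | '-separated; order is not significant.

Per-node cardinality:
  S → 4
  π[e](S) → 4
  T → 4
  ρ[e/d](T) → 4
  π[e](ρ[e/d](T)) → 4
  (π[e](S) − π[e](ρ[e/d](T))) → 3

== RESULT ==
e
2
2
8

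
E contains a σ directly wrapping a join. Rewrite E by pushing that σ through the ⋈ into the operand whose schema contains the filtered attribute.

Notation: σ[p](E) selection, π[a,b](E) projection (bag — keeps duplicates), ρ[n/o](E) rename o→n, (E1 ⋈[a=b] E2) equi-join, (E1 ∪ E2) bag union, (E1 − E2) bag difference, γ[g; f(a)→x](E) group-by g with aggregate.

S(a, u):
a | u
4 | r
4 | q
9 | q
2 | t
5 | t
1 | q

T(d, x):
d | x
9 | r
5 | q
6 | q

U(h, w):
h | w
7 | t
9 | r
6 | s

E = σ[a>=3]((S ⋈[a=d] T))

σ filters on a, owned by the left side.
E' = (σ[a>=3](S) ⋈[a=d] T)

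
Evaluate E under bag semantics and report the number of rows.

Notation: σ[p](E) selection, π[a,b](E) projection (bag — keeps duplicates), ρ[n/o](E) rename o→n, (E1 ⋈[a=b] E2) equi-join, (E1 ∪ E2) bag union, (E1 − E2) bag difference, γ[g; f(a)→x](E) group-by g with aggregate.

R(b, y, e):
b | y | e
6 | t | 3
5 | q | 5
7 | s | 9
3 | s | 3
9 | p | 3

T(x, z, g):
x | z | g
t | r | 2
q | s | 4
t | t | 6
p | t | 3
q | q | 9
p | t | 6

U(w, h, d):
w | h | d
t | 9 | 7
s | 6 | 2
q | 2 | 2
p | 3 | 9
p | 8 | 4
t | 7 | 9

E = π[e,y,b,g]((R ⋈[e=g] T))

Row counts bottom-up:
  R → 5
  T → 6
  (R ⋈[e=g] T) → 4
  π[e,y,b,g]((R ⋈[e=g] T)) → 4

|E| = 4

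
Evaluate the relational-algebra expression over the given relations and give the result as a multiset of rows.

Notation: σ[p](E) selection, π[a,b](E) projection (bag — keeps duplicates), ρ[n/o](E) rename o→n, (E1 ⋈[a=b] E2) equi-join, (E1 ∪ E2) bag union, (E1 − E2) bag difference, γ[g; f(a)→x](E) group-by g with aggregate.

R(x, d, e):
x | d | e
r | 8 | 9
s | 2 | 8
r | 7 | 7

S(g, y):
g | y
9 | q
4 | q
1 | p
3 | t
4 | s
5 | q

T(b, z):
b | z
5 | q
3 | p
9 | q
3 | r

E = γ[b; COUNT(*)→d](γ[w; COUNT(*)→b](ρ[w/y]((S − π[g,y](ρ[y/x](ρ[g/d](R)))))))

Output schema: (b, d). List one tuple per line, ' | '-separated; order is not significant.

Per-node cardinality:
  S → 6
  R → 3
  ρ[g/d](R) → 3
  ρ[y/x](ρ[g/d](R)) → 3
  π[g,y](ρ[y/x](ρ[g/d](R))) → 3
  (S − π[g,y](ρ[y/x](ρ[g/d](R)))) → 6
  ρ[w/y]((S − π[g,y](ρ[y/x](ρ[g/d](R))))) → 6
  γ[w; COUNT(*)→b](ρ[w/y]((S − π[g,y](ρ[y/x](ρ[g/d](R)))))) → 4
  γ[b; COUNT(*)→d](γ[w; COUNT(*)→b](ρ[w/y]((S − π[g,y](ρ[y/x](ρ[g/d](R))))))) → 2

== RESULT ==
b | d
1 | 3
3 | 1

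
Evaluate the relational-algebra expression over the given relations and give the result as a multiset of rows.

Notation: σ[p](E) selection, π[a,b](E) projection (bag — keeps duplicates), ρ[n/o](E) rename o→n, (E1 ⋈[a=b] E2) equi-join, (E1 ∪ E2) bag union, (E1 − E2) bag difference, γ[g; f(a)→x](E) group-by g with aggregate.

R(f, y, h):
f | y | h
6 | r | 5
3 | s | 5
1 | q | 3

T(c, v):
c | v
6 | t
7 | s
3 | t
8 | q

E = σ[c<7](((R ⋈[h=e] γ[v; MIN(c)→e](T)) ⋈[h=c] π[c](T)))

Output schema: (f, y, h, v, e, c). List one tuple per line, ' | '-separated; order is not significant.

Subexpression sizes:
  R → 3
  T → 4
  γ[v; MIN(c)→e](T) → 3
  (R ⋈[h=e] γ[v; MIN(c)→e](T)) → 1
  T → 4
  π[c](T) → 4
  ((R ⋈[h=e] γ[v; MIN(c)→e](T)) ⋈[h=c] π[c](T)) → 1
  σ[c<7](((R ⋈[h=e] γ[v; MIN(c)→e](T)) ⋈[h=c] π[c](T))) → 1

== RESULT ==
f | y | h | v | e | c
1 | q | 3 | t | 3 | 3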